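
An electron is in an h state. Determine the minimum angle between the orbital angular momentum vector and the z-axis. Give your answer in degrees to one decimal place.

An h state has l = 5.
|L|² = l(l+1)ℏ² = 30ℏ², so |L| = √30 ℏ.
The smallest angle corresponds to the largest L_z, i.e. m_l = l = 5, giving L_z = 5ℏ.
cos θ_min = 5/√30, so θ_min ≈ 24.1°.

θ_min ≈ 24.1°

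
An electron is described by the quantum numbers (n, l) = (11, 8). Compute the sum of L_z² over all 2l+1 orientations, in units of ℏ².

m_l runs from −8 to 8, i.e. {-8, -7, -6, -5, -4, -3, -2, -1, 0, 1, 2, 3, 4, 5, 6, 7, 8}.
Σ m_l² = l(l+1)(2l+1)/3 = 8·9·17/3 = 408.

Σ(L_z)² = 408 ℏ²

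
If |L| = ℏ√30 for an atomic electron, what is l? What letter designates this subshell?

l = 5 (h orbital)

|L| = ℏ√(l(l+1)), so l(l+1) = 30.
l² + l − 30 = 0 ⇒ l = 5.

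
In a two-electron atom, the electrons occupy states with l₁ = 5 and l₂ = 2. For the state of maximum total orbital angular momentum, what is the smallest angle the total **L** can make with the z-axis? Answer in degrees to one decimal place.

θ_min ≈ 20.7°

Angular momentum addition gives L = |l₁ − l₂|, …, l₁ + l₂.
L ∈ {3, 4, 5, 6, 7}.
The maximum is L = 7, with |L_tot| = ℏ√(7·8) = 2√14 ℏ.
The minimum angle with z is arccos(7/√56) ≈ 20.7°.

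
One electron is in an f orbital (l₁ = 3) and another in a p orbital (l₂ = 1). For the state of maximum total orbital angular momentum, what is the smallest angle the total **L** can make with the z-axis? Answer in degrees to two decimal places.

θ_min ≈ 26.57°

By the triangle rule, |l₁ − l₂| ≤ L ≤ l₁ + l₂.
Allowed values: L = 2, 3, 4.
The maximum is L = 4, with |L_tot| = ℏ√(4·5) = 2√5 ℏ.
The minimum angle with z is arccos(4/√20) ≈ 26.57°.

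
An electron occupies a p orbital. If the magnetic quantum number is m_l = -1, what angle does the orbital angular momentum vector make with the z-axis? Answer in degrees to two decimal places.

θ ≈ 135.00°

A p state has l = 1.
|L| = ℏ√(l(l+1)) = √2 ℏ.
L_z = m_l ℏ = −1ℏ.
cos θ = L_z/|L| = -1/√2, so θ ≈ 135.00°.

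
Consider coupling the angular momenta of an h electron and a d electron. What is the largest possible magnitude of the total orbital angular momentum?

By the triangle rule, |l₁ − l₂| ≤ L ≤ l₁ + l₂.
Allowed values: L = 3, 4, 5, 6, 7.
The largest magnitude corresponds to L = 7: |L_tot| = ℏ√(7·8) = 2√14 ℏ.

|L_tot|_max = 2√14 ℏ ≈ 7.483ℏ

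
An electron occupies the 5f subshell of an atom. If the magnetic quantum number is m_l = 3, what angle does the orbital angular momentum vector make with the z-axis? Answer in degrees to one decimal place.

θ ≈ 30.0°

5f means n = 5, l = 3.
|L| = ℏ√(l(l+1)) = 2√3 ℏ.
L_z = m_l ℏ = 3ℏ.
cos θ = L_z/|L| = 3/√12, so θ ≈ 30.0°.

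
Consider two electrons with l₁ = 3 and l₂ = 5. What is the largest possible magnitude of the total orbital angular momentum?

L runs from |3 − 5| = 2 to 3 + 5 = 8.
So L can be 2, 3, 4, 5, 6, 7, 8.
The largest magnitude corresponds to L = 8: |L_tot| = ℏ√(8·9) = 6√2 ℏ.

|L_tot|_max = 6√2 ℏ ≈ 8.485ℏ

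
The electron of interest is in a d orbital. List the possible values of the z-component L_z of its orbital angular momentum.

The letter d corresponds to l = 2.
L_z = m_l ℏ with m_l ranging from −l to +l in integer steps.
For l = 2: m_l ∈ {-2, -1, 0, 1, 2}.

L_z ∈ {−2ℏ, −ℏ, 0, ℏ, 2ℏ}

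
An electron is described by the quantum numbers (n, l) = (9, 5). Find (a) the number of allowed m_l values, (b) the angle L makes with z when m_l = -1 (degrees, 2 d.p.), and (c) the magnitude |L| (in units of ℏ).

There are 2l+1 = 11 values of m_l.
For m_l = -1: cos θ = -1/√30, θ ≈ 100.52°.
|L| = ℏ√(5·6) = √30 ℏ ≈ 5.477ℏ.

11 values; θ(m_l=-1) ≈ 100.52°; |L| = √30 ℏ ≈ 5.477ℏ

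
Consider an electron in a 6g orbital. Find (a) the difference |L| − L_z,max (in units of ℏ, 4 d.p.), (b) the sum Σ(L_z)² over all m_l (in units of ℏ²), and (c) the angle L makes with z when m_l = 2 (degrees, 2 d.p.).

The 6g subshell has l = 4.
|L| − L_z,max = (2√5 − 4)ℏ ≈ 0.4721ℏ.
Σ m_l² = 60, so Σ(L_z)² = 60 ℏ².
For m_l = 2: cos θ = 2/√20, θ ≈ 63.43°.

|L|−L_z,max ≈ 0.4721ℏ; Σ(L_z)² = 60 ℏ²; θ(m_l=2) ≈ 63.43°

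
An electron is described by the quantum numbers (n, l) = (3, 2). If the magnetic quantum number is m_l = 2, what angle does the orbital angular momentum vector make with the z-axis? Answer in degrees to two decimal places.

|L| = ℏ√(l(l+1)) = √6 ℏ.
L_z = m_l ℏ = 2ℏ.
cos θ = L_z/|L| = 2/√6, so θ ≈ 35.26°.

θ ≈ 35.26°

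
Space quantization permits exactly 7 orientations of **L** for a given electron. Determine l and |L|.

l = 3, |L| = 2√3 ℏ ≈ 3.464ℏ

Since there are 2l+1 = 7 values of m_l, l = 3.
Then |L| = √(l(l+1)) ℏ = 2√3 ℏ.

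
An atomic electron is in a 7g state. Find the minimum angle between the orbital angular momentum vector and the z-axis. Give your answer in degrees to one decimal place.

θ_min ≈ 26.6°

The 7g subshell has l = 4.
|L|² = l(l+1)ℏ² = 20ℏ², so |L| = 2√5 ℏ.
The smallest angle corresponds to the largest L_z, i.e. m_l = l = 4, giving L_z = 4ℏ.
cos θ_min = 4/√20, so θ_min ≈ 26.6°.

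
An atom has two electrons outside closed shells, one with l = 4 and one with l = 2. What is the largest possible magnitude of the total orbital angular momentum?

|L_tot|_max = √42 ℏ ≈ 6.481ℏ

Angular momentum addition gives L = |l₁ − l₂|, …, l₁ + l₂.
Allowed values: L = 2, 3, 4, 5, 6.
The largest magnitude corresponds to L = 6: |L_tot| = ℏ√(6·7) = √42 ℏ.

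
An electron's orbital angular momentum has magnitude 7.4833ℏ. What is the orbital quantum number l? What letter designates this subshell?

l = 7 (k orbital)

|L| = ℏ√(l(l+1)), so l(l+1) = 56.
The positive root is l = 7.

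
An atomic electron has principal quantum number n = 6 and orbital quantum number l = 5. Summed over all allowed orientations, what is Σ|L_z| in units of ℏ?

m_l runs from −5 to 5, i.e. {-5, -4, -3, -2, -1, 0, 1, 2, 3, 4, 5}.
Σ|m_l| = l(l+1) = 30.

Σ|L_z| = 30 ℏ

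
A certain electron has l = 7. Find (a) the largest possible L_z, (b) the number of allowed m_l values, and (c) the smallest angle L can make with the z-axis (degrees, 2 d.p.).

L_z,max = 7ℏ; 15 values; θ_min ≈ 20.70°

L_z,max = lℏ = 7ℏ.
There are 2l+1 = 15 values of m_l.
cos θ_min = 7/√56, so θ_min ≈ 20.70°.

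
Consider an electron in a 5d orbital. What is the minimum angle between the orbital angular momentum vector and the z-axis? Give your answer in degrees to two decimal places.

θ_min ≈ 35.26°

5d means n = 5, l = 2.
|L|² = l(l+1)ℏ² = 6ℏ², so |L| = √6 ℏ.
The smallest angle corresponds to the largest L_z, i.e. m_l = l = 2, giving L_z = 2ℏ.
cos θ_min = 2/√6, so θ_min ≈ 35.26°.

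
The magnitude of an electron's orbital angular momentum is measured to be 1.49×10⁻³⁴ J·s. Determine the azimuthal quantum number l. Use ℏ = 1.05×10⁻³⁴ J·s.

l = 1

|L|/ℏ = (1.49×10⁻³⁴)/(1.05×10⁻³⁴) ≈ 1.419.
l(l+1) ≈ 1.419² ≈ 2.01, so l = 1.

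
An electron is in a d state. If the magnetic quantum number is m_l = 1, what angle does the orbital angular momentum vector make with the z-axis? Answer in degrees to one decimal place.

θ ≈ 65.9°

A d state has l = 2.
|L| = √(l(l+1)) ℏ = √6 ℏ.
L_z = m_l ℏ = 1ℏ.
cos θ = L_z/|L| = 1/√6, so θ ≈ 65.9°.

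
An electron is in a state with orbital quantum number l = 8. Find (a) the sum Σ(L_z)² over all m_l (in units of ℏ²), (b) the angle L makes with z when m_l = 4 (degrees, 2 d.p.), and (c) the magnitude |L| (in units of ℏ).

Σ m_l² = 408, so Σ(L_z)² = 408 ℏ².
For m_l = 4: cos θ = 4/√72, θ ≈ 61.87°.
|L| = ℏ√(8·9) = 6√2 ℏ ≈ 8.485ℏ.

Σ(L_z)² = 408 ℏ²; θ(m_l=4) ≈ 61.87°; |L| = 6√2 ℏ ≈ 8.485ℏ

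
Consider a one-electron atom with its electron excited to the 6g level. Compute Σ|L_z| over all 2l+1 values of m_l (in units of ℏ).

The 6g level has l = 4.
m_l ∈ {-4, -3, -2, -1, 0, 1, 2, 3, 4}.
Σ|m_l| = 2·4(4+1)/2 = 20.

Σ|L_z| = 20 ℏ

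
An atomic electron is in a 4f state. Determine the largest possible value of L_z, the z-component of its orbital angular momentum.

L_z,max = 3ℏ

4f means n = 4, l = 3.
L_z = m_l ℏ with m_l ∈ {−3, …, 3}; the maximum is m_l = 3.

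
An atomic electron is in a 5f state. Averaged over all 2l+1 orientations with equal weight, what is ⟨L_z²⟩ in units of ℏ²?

⟨L_z²⟩ = 4 ℏ²

The 5f subshell has l = 3.
m_l ∈ {-3, -2, -1, 0, 1, 2, 3}.
⟨L_z²⟩ = ℏ²·(Σ m_l²)/(2l+1) = ℏ²·28/7 = 4ℏ².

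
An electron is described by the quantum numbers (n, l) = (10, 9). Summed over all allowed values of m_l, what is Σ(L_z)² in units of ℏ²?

Σ(L_z)² = 570 ℏ²

The allowed m_l values are -9, -8, -7, -6, -5, -4, -3, -2, -1, 0, 1, 2, 3, 4, 5, 6, 7, 8, 9.
Summing m² from −9 to 9: Σ m_l² = 570.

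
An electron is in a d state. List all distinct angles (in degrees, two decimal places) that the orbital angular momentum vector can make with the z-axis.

For a d orbital, l = 2.
|L| = ℏ√(l(l+1)) = √6 ℏ.
cos θ = m_l/√6 for each m_l ∈ {-2, -1, 0, 1, 2}.

θ ∈ {35.26°, 65.91°, 90.00°, 114.09°, 144.74°}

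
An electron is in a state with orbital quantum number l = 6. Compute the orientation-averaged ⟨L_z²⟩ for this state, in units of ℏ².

m_l runs from −6 to 6, i.e. {-6, -5, -4, -3, -2, -1, 0, 1, 2, 3, 4, 5, 6}.
⟨L_z²⟩ = ℏ²·l(l+1)/3 = 14ℏ².

⟨L_z²⟩ = 14 ℏ²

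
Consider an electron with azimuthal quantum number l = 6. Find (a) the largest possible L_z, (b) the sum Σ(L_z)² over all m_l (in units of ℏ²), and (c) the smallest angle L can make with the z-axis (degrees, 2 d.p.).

L_z,max = lℏ = 6ℏ.
Σ m_l² = 182, so Σ(L_z)² = 182 ℏ².
cos θ_min = 6/√42, so θ_min ≈ 22.21°.

L_z,max = 6ℏ; Σ(L_z)² = 182 ℏ²; θ_min ≈ 22.21°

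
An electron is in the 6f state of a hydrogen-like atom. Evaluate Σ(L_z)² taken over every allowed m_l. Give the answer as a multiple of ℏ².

Σ(L_z)² = 28 ℏ²

For 6f, l = 3.
m_l runs from −3 to 3, i.e. {-3, -2, -1, 0, 1, 2, 3}.
Summing m² from −3 to 3: Σ m_l² = 28.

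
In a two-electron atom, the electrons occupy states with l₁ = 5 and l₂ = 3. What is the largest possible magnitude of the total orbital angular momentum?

|L_tot|_max = 6√2 ℏ ≈ 8.485ℏ

Angular momentum addition gives L = |l₁ − l₂|, …, l₁ + l₂.
Allowed values: L = 2, 3, 4, 5, 6, 7, 8.
The largest magnitude corresponds to L = 8: |L_tot| = ℏ√(8·9) = 6√2 ℏ.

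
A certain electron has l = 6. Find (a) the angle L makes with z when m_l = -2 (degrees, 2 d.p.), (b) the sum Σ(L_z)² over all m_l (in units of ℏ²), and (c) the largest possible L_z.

θ(m_l=-2) ≈ 107.98°; Σ(L_z)² = 182 ℏ²; L_z,max = 6ℏ

For m_l = -2: cos θ = -2/√42, θ ≈ 107.98°.
Σ m_l² = 182, so Σ(L_z)² = 182 ℏ².
L_z,max = lℏ = 6ℏ.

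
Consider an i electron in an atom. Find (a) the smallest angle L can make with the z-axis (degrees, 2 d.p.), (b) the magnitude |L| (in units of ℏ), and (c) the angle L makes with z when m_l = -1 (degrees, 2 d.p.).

θ_min ≈ 22.21°; |L| = √42 ℏ ≈ 6.481ℏ; θ(m_l=-1) ≈ 98.88°

An i state has l = 6.
cos θ_min = 6/√42, so θ_min ≈ 22.21°.
|L| = ℏ√(6·7) = √42 ℏ ≈ 6.481ℏ.
For m_l = -1: cos θ = -1/√42, θ ≈ 98.88°.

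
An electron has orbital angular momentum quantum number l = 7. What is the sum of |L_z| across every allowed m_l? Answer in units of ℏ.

Σ|L_z| = 56 ℏ

m_l runs from −7 to 7, i.e. {-7, -6, -5, -4, -3, -2, -1, 0, 1, 2, 3, 4, 5, 6, 7}.
Σ|m_l| = l(l+1) = 56.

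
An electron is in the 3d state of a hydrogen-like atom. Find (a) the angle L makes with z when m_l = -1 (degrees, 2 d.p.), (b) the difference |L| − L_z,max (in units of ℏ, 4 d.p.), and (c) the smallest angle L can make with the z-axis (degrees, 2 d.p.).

The 3d subshell has l = 2.
For m_l = -1: cos θ = -1/√6, θ ≈ 114.09°.
|L| − L_z,max = (√6 − 2)ℏ ≈ 0.4495ℏ.
cos θ_min = 2/√6, so θ_min ≈ 35.26°.

θ(m_l=-1) ≈ 114.09°; |L|−L_z,max ≈ 0.4495ℏ; θ_min ≈ 35.26°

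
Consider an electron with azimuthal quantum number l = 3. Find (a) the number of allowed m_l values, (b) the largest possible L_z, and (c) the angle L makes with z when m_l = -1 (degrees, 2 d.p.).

There are 2l+1 = 7 values of m_l.
L_z,max = lℏ = 3ℏ.
For m_l = -1: cos θ = -1/√12, θ ≈ 106.78°.

7 values; L_z,max = 3ℏ; θ(m_l=-1) ≈ 106.78°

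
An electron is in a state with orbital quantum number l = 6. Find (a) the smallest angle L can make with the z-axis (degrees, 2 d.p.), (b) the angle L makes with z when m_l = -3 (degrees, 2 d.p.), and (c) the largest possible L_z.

cos θ_min = 6/√42, so θ_min ≈ 22.21°.
For m_l = -3: cos θ = -3/√42, θ ≈ 117.58°.
L_z,max = lℏ = 6ℏ.

θ_min ≈ 22.21°; θ(m_l=-3) ≈ 117.58°; L_z,max = 6ℏ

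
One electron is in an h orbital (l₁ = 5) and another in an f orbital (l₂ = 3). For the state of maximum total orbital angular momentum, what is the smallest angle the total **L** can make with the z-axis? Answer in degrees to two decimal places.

θ_min ≈ 19.47°

By the triangle rule, |l₁ − l₂| ≤ L ≤ l₁ + l₂.
So L can be 2, 3, 4, 5, 6, 7, 8.
The maximum is L = 8, with |L_tot| = ℏ√(8·9) = 6√2 ℏ.
The minimum angle with z is arccos(8/√72) ≈ 19.47°.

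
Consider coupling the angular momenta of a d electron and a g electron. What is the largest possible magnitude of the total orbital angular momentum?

|L_tot|_max = √42 ℏ ≈ 6.481ℏ

Angular momentum addition gives L = |l₁ − l₂|, …, l₁ + l₂.
Allowed values: L = 2, 3, 4, 5, 6.
The largest magnitude corresponds to L = 6: |L_tot| = ℏ√(6·7) = √42 ℏ.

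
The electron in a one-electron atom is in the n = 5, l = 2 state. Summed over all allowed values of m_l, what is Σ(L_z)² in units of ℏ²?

m_l runs from −2 to 2, i.e. {-2, -1, 0, 1, 2}.
Σ m_l² = l(l+1)(2l+1)/3 = 2·3·5/3 = 10.

Σ(L_z)² = 10 ℏ²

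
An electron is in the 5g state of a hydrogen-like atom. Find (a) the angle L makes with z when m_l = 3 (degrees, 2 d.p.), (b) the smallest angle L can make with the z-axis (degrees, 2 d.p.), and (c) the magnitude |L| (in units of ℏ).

The 5g subshell has l = 4.
For m_l = 3: cos θ = 3/√20, θ ≈ 47.87°.
cos θ_min = 4/√20, so θ_min ≈ 26.57°.
|L| = ℏ√(4·5) = 2√5 ℏ ≈ 4.472ℏ.

θ(m_l=3) ≈ 47.87°; θ_min ≈ 26.57°; |L| = 2√5 ℏ ≈ 4.472ℏ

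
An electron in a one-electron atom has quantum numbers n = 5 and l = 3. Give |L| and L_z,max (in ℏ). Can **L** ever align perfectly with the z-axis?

No: L_z,max = 3ℏ < |L| = 2√3 ℏ ≈ 3.464ℏ

|L| = 2√3 ℏ ≈ 3.4641ℏ, while L_z,max = lℏ = 3ℏ.
Since |L| > L_z,max, the vector can never point exactly along z; the closest it comes is θ_min = arccos(3/√12) ≈ 30.0°.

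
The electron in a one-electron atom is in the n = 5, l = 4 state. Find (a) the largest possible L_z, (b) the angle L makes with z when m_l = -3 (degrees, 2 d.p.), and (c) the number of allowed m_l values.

L_z,max = 4ℏ; θ(m_l=-3) ≈ 132.13°; 9 values

L_z,max = lℏ = 4ℏ.
For m_l = -3: cos θ = -3/√20, θ ≈ 132.13°.
There are 2l+1 = 9 values of m_l.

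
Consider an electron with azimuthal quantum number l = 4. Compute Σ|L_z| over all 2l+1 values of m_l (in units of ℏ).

m_l ∈ {-4, -3, -2, -1, 0, 1, 2, 3, 4}.
Σ|m_l| = 2(1+2+…+4) = 20.

Σ|L_z| = 20 ℏ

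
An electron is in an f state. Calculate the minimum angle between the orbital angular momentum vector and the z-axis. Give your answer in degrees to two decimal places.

For an f orbital, l = 3.
|L| = √(l(l+1)) ℏ = 2√3 ℏ.
The smallest angle corresponds to the largest L_z, i.e. m_l = l = 3, giving L_z = 3ℏ.
cos θ_min = 3/√12, so θ_min ≈ 30.00°.

θ_min ≈ 30.00°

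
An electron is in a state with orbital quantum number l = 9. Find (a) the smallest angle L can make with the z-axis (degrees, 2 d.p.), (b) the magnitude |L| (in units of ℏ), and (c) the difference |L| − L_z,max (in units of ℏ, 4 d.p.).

cos θ_min = 9/√90, so θ_min ≈ 18.43°.
|L| = ℏ√(9·10) = 3√10 ℏ ≈ 9.487ℏ.
|L| − L_z,max = (3√10 − 9)ℏ ≈ 0.4868ℏ.

θ_min ≈ 18.43°; |L| = 3√10 ℏ ≈ 9.487ℏ; |L|−L_z,max ≈ 0.4868ℏ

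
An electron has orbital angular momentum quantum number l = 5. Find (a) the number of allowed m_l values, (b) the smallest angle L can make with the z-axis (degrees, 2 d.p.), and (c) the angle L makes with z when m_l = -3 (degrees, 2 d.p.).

There are 2l+1 = 11 values of m_l.
cos θ_min = 5/√30, so θ_min ≈ 24.09°.
For m_l = -3: cos θ = -3/√30, θ ≈ 123.21°.

11 values; θ_min ≈ 24.09°; θ(m_l=-3) ≈ 123.21°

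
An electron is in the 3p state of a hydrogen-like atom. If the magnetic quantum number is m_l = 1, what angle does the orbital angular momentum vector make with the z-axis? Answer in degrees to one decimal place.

θ ≈ 45.0°

For 3p, l = 1.
|L|² = l(l+1)ℏ² = 2ℏ², so |L| = √2 ℏ.
L_z = m_l ℏ = 1ℏ.
cos θ = L_z/|L| = 1/√2, so θ ≈ 45.0°.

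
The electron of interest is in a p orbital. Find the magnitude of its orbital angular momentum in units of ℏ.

|L| = √2 ℏ ≈ 1.414ℏ

The letter p corresponds to l = 1.
|L| = ℏ√(l(l+1)) = ℏ√(1·2) = √2 ℏ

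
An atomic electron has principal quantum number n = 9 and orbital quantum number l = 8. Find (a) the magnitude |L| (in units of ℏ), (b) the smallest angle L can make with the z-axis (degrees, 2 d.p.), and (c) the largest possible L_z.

|L| = ℏ√(8·9) = 6√2 ℏ ≈ 8.485ℏ.
cos θ_min = 8/√72, so θ_min ≈ 19.47°.
L_z,max = lℏ = 8ℏ.

|L| = 6√2 ℏ ≈ 8.485ℏ; θ_min ≈ 19.47°; L_z,max = 8ℏ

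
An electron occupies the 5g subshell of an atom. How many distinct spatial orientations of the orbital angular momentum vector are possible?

The 5g subshell has l = 4.
The number of m_l values is 2l + 1 = 2·4 + 1 = 9.

9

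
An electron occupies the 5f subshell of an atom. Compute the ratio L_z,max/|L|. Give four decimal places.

L_z,max/|L| = 0.8660

For 5f, l = 3.
|L| = 2√3 ℏ ≈ 3.4641ℏ, while L_z,max = lℏ = 3ℏ.
L_z,max/|L| = 3/√12 = 0.8660.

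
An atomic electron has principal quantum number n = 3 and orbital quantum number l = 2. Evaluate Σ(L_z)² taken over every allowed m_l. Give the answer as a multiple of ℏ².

m_l runs from −2 to 2, i.e. {-2, -1, 0, 1, 2}.
Σ m_l² = 2·(1 + 4) = 10.

Σ(L_z)² = 10 ℏ²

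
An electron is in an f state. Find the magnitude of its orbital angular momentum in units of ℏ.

For an f orbital, l = 3.
|L| = ℏ√(l(l+1)) = ℏ√(3·4) = 2√3 ℏ

|L| = 2√3 ℏ ≈ 3.464ℏ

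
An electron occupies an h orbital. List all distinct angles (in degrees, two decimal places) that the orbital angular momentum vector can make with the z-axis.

θ ∈ {24.09°, 43.09°, 56.79°, 68.58°, 79.48°, 90.00°, 100.52°, 111.42°, 123.21°, 136.91°, 155.91°}

An h state has l = 5.
|L| = √(l(l+1)) ℏ = √30 ℏ.
cos θ = m_l/√30 for each m_l ∈ {-5, -4, -3, -2, -1, 0, 1, 2, 3, 4, 5}.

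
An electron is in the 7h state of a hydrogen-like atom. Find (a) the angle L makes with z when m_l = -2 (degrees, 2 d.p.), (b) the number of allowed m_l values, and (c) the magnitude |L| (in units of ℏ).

θ(m_l=-2) ≈ 111.42°; 11 values; |L| = √30 ℏ ≈ 5.477ℏ

For 7h, l = 5.
For m_l = -2: cos θ = -2/√30, θ ≈ 111.42°.
There are 2l+1 = 11 values of m_l.
|L| = ℏ√(5·6) = √30 ℏ ≈ 5.477ℏ.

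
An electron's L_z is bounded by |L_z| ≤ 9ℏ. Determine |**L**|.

The maximum L_z equals lℏ, giving l = 9.
|L| = ℏ√(l(l+1)) = 3√10 ℏ.

|L| = 3√10 ℏ ≈ 9.487ℏ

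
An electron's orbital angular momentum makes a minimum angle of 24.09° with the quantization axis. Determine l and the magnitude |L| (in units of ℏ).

At minimum angle, m_l = l, so cos θ = l/√(l(l+1)); cos²θ = l/(l+1) = 0.8334.
l = cos²θ/sin²θ ≈ 5.
Then |L| = ℏ√(5·6) = √30 ℏ.

l = 5, |L| = √30 ℏ ≈ 5.477ℏ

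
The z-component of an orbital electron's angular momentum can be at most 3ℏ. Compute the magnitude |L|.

|L| = 2√3 ℏ ≈ 3.464ℏ

L_z,max = lℏ, so l = 3.
|L| = √(l(l+1)) ℏ = 2√3 ℏ.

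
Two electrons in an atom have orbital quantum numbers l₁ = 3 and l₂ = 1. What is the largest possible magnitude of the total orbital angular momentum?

|L_tot|_max = 2√5 ℏ ≈ 4.472ℏ

By the triangle rule, |l₁ − l₂| ≤ L ≤ l₁ + l₂.
So L can be 2, 3, 4.
The largest magnitude corresponds to L = 4: |L_tot| = ℏ√(4·5) = 2√5 ℏ.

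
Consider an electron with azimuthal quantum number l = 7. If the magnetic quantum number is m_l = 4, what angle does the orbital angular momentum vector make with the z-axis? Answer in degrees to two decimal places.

|L|² = l(l+1)ℏ² = 56ℏ², so |L| = 2√14 ℏ.
L_z = m_l ℏ = 4ℏ.
cos θ = L_z/|L| = 4/√56, so θ ≈ 57.69°.

θ ≈ 57.69°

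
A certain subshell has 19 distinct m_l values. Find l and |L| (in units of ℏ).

l = 9, |L| = 3√10 ℏ ≈ 9.487ℏ

2l + 1 = 19 ⇒ l = 9.
|L| = ℏ√(l(l+1)) = ℏ√(9·10) = 3√10 ℏ.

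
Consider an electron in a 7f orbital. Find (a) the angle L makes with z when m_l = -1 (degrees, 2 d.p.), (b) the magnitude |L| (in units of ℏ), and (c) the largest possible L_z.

θ(m_l=-1) ≈ 106.78°; |L| = 2√3 ℏ ≈ 3.464ℏ; L_z,max = 3ℏ

The 7f subshell has l = 3.
For m_l = -1: cos θ = -1/√12, θ ≈ 106.78°.
|L| = ℏ√(3·4) = 2√3 ℏ ≈ 3.464ℏ.
L_z,max = lℏ = 3ℏ.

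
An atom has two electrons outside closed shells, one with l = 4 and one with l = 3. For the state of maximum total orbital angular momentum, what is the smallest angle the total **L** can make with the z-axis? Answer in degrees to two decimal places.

By the triangle rule, |l₁ − l₂| ≤ L ≤ l₁ + l₂.
Allowed values: L = 1, 2, 3, 4, 5, 6, 7.
The maximum is L = 7, with |L_tot| = ℏ√(7·8) = 2√14 ℏ.
The minimum angle with z is arccos(7/√56) ≈ 20.70°.

θ_min ≈ 20.70°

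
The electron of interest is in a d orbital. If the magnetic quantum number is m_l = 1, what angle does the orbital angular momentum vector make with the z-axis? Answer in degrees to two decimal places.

θ ≈ 65.91°

A d state has l = 2.
|L|² = l(l+1)ℏ² = 6ℏ², so |L| = √6 ℏ.
L_z = m_l ℏ = 1ℏ.
cos θ = L_z/|L| = 1/√6, so θ ≈ 65.91°.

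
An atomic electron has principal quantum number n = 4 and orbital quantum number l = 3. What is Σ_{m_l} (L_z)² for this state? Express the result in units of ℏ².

m_l runs from −3 to 3, i.e. {-3, -2, -1, 0, 1, 2, 3}.
Σ m_l² = 2·(1 + 4 + 9) = 28.

Σ(L_z)² = 28 ℏ²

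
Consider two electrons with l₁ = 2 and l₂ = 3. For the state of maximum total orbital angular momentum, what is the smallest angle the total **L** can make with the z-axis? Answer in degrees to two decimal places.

Angular momentum addition gives L = |l₁ − l₂|, …, l₁ + l₂.
Allowed values: L = 1, 2, 3, 4, 5.
The maximum is L = 5, with |L_tot| = ℏ√(5·6) = √30 ℏ.
The minimum angle with z is arccos(5/√30) ≈ 24.09°.

θ_min ≈ 24.09°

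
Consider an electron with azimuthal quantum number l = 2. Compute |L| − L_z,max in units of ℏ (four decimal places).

|L| − L_z,max ≈ 0.4495ℏ

|L| = √6 ℏ ≈ 2.4495ℏ, while L_z,max = lℏ = 2ℏ.
The difference is (√6 − 2)ℏ ≈ 0.4495ℏ.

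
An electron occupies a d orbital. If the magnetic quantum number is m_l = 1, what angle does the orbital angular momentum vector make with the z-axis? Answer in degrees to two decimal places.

θ ≈ 65.91°

A d state has l = 2.
|L| = √(l(l+1)) ℏ = √6 ℏ.
L_z = m_l ℏ = 1ℏ.
cos θ = L_z/|L| = 1/√6, so θ ≈ 65.91°.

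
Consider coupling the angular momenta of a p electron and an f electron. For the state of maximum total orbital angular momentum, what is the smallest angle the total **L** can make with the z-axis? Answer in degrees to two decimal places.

θ_min ≈ 26.57°

Angular momentum addition gives L = |l₁ − l₂|, …, l₁ + l₂.
L ∈ {2, 3, 4}.
The maximum is L = 4, with |L_tot| = ℏ√(4·5) = 2√5 ℏ.
The minimum angle with z is arccos(4/√20) ≈ 26.57°.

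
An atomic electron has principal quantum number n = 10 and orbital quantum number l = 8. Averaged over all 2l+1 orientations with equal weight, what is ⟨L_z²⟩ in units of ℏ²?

⟨L_z²⟩ = 24 ℏ²

The allowed m_l values are -8, -7, -6, -5, -4, -3, -2, -1, 0, 1, 2, 3, 4, 5, 6, 7, 8.
⟨L_z²⟩ = ℏ²·l(l+1)/3 = 24ℏ².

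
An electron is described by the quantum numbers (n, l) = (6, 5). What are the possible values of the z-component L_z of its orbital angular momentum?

L_z ∈ {−5ℏ, −4ℏ, −3ℏ, −2ℏ, −ℏ, 0, ℏ, 2ℏ, 3ℏ, 4ℏ, 5ℏ}

L_z = m_l ℏ with m_l ranging from −l to +l in integer steps.
For l = 5: m_l ∈ {-5, -4, -3, -2, -1, 0, 1, 2, 3, 4, 5}.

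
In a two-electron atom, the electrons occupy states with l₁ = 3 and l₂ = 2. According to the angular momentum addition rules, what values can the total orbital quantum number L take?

By the triangle rule, |l₁ − l₂| ≤ L ≤ l₁ + l₂.
L ∈ {1, 2, 3, 4, 5}.

L = 1, 2, 3, 4, 5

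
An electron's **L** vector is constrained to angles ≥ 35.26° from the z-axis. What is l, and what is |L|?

At minimum angle, m_l = l, so cos θ = l/√(l(l+1)); cos²θ = l/(l+1) = 0.6667.
Thus l = 0.6667/(1 − 0.6667) ≈ 2.
Then |L| = ℏ√(2·3) = √6 ℏ.

l = 2, |L| = √6 ℏ ≈ 2.449ℏ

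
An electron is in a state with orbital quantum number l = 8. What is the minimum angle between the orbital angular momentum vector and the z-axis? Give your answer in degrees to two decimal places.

|L| = √(l(l+1)) ℏ = 6√2 ℏ.
The smallest angle corresponds to the largest L_z, i.e. m_l = l = 8, giving L_z = 8ℏ.
cos θ_min = 8/√72, so θ_min ≈ 19.47°.

θ_min ≈ 19.47°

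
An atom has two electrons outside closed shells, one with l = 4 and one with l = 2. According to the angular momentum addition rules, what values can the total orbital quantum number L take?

L = 2, 3, 4, 5, 6

The total orbital quantum number L ranges from |l₁ − l₂| to l₁ + l₂ in integer steps.
Allowed values: L = 2, 3, 4, 5, 6.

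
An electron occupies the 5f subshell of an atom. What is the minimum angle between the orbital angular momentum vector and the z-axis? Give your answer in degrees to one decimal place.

The 5f subshell has l = 3.
|L| = ℏ√(l(l+1)) = 2√3 ℏ.
The smallest angle corresponds to the largest L_z, i.e. m_l = l = 3, giving L_z = 3ℏ.
cos θ_min = 3/√12, so θ_min ≈ 30.0°.

θ_min ≈ 30.0°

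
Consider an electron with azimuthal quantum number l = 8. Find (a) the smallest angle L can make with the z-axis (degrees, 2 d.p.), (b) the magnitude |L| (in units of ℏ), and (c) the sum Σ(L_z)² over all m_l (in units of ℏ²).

θ_min ≈ 19.47°; |L| = 6√2 ℏ ≈ 8.485ℏ; Σ(L_z)² = 408 ℏ²

cos θ_min = 8/√72, so θ_min ≈ 19.47°.
|L| = ℏ√(8·9) = 6√2 ℏ ≈ 8.485ℏ.
Σ m_l² = 408, so Σ(L_z)² = 408 ℏ².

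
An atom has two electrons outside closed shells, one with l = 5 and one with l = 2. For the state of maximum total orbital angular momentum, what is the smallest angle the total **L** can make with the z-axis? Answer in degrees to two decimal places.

L runs from |5 − 2| = 3 to 5 + 2 = 7.
Allowed values: L = 3, 4, 5, 6, 7.
The maximum is L = 7, with |L_tot| = ℏ√(7·8) = 2√14 ℏ.
The minimum angle with z is arccos(7/√56) ≈ 20.70°.

θ_min ≈ 20.70°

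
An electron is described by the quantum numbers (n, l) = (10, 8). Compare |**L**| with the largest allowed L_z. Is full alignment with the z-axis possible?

|L| = 6√2 ℏ ≈ 8.4853ℏ, while L_z,max = lℏ = 8ℏ.
Since |L| > L_z,max, the vector can never point exactly along z; the closest it comes is θ_min = arccos(8/√72) ≈ 19.5°.

No: L_z,max = 8ℏ < |L| = 6√2 ℏ ≈ 8.485ℏ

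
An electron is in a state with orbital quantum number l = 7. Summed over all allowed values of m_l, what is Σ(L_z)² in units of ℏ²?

The allowed m_l values are -7, -6, -5, -4, -3, -2, -1, 0, 1, 2, 3, 4, 5, 6, 7.
Summing m² from −7 to 7: Σ m_l² = 280.

Σ(L_z)² = 280 ℏ²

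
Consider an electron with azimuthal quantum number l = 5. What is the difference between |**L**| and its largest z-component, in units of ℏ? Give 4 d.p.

|L| − L_z,max ≈ 0.4772ℏ

|L| = √30 ℏ ≈ 5.4772ℏ, while L_z,max = lℏ = 5ℏ.
The difference is (√30 − 5)ℏ ≈ 0.4772ℏ.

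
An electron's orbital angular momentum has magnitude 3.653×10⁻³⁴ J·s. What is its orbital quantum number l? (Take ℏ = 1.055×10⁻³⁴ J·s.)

l = 3

In units of ℏ, |L| ≈ 3.463.
l(l+1) ≈ 3.463² ≈ 11.99, so l = 3.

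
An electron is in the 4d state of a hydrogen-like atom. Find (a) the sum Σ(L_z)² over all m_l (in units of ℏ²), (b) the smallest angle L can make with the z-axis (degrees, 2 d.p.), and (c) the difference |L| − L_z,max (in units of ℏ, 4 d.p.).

Σ(L_z)² = 10 ℏ²; θ_min ≈ 35.26°; |L|−L_z,max ≈ 0.4495ℏ

For 4d, l = 2.
Σ m_l² = 10, so Σ(L_z)² = 10 ℏ².
cos θ_min = 2/√6, so θ_min ≈ 35.26°.
|L| − L_z,max = (√6 − 2)ℏ ≈ 0.4495ℏ.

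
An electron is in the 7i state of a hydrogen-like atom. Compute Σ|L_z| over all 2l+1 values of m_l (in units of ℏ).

7i means n = 7, l = 6.
m_l runs from −6 to 6, i.e. {-6, -5, -4, -3, -2, -1, 0, 1, 2, 3, 4, 5, 6}.
Σ|m_l| = 2·6(6+1)/2 = 42.

Σ|L_z| = 42 ℏ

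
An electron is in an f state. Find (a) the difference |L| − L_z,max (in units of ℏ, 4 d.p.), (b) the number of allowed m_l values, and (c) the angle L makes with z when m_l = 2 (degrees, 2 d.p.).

|L|−L_z,max ≈ 0.4641ℏ; 7 values; θ(m_l=2) ≈ 54.74°

An f state has l = 3.
|L| − L_z,max = (2√3 − 3)ℏ ≈ 0.4641ℏ.
There are 2l+1 = 7 values of m_l.
For m_l = 2: cos θ = 2/√12, θ ≈ 54.74°.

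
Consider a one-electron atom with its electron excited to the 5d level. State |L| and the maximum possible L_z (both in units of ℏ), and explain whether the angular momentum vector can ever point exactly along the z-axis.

The 5d level has l = 2.
|L| = √6 ℏ ≈ 2.4495ℏ, while L_z,max = lℏ = 2ℏ.
Since |L| > L_z,max, the vector can never point exactly along z; the closest it comes is θ_min = arccos(2/√6) ≈ 35.3°.

No: L_z,max = 2ℏ < |L| = √6 ℏ ≈ 2.449ℏ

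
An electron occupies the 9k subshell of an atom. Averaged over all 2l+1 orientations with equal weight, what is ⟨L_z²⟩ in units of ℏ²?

The 9k subshell has l = 7.
The allowed m_l values are -7, -6, -5, -4, -3, -2, -1, 0, 1, 2, 3, 4, 5, 6, 7.
Average of L_z² over 15 states: 280/15 ℏ² = 18.67 ℏ².

⟨L_z²⟩ = 18.67 ℏ²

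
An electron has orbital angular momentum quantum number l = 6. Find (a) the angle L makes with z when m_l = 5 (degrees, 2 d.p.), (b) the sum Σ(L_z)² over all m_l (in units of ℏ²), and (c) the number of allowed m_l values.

For m_l = 5: cos θ = 5/√42, θ ≈ 39.51°.
Σ m_l² = 182, so Σ(L_z)² = 182 ℏ².
There are 2l+1 = 13 values of m_l.

θ(m_l=5) ≈ 39.51°; Σ(L_z)² = 182 ℏ²; 13 values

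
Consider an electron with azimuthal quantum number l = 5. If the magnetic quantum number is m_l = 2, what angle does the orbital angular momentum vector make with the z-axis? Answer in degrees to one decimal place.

θ ≈ 68.6°

|L|² = l(l+1)ℏ² = 30ℏ², so |L| = √30 ℏ.
L_z = m_l ℏ = 2ℏ.
cos θ = L_z/|L| = 2/√30, so θ ≈ 68.6°.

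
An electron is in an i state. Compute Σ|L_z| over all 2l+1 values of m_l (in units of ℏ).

Σ|L_z| = 42 ℏ

An i state has l = 6.
m_l ∈ {-6, -5, -4, -3, -2, -1, 0, 1, 2, 3, 4, 5, 6}.
Σ|m_l| = 2·6(6+1)/2 = 42.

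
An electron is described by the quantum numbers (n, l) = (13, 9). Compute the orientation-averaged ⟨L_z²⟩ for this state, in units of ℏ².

The allowed m_l values are -9, -8, -7, -6, -5, -4, -3, -2, -1, 0, 1, 2, 3, 4, 5, 6, 7, 8, 9.
⟨L_z²⟩ = ℏ²·(Σ m_l²)/(2l+1) = ℏ²·570/19 = 30ℏ².

⟨L_z²⟩ = 30 ℏ²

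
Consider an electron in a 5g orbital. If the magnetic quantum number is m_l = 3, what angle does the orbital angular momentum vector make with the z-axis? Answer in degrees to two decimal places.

θ ≈ 47.87°

5g means n = 5, l = 4.
|L| = ℏ√(l(l+1)) = 2√5 ℏ.
L_z = m_l ℏ = 3ℏ.
cos θ = L_z/|L| = 3/√20, so θ ≈ 47.87°.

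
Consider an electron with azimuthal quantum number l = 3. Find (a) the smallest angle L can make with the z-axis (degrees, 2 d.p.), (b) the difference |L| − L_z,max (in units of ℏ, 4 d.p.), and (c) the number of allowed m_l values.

θ_min ≈ 30.00°; |L|−L_z,max ≈ 0.4641ℏ; 7 values

cos θ_min = 3/√12, so θ_min ≈ 30.00°.
|L| − L_z,max = (2√3 − 3)ℏ ≈ 0.4641ℏ.
There are 2l+1 = 7 values of m_l.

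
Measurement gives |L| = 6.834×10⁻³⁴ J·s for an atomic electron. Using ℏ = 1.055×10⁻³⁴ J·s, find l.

l = 6

Dividing by ℏ: |L|/ℏ ≈ 6.478.
Set l(l+1) = 41.96; the integer solution is l = 6.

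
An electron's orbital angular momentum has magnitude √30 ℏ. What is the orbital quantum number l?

(|L|/ℏ)² = l(l+1) = 30.
Solving: l = 5.

l = 5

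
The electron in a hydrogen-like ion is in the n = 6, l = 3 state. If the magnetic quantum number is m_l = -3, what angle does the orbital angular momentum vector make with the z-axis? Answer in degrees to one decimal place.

θ ≈ 150.0°

|L| = √(l(l+1)) ℏ = 2√3 ℏ.
L_z = m_l ℏ = −3ℏ.
cos θ = L_z/|L| = -3/√12, so θ ≈ 150.0°.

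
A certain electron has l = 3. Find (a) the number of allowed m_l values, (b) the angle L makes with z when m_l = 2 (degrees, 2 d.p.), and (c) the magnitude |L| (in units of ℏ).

7 values; θ(m_l=2) ≈ 54.74°; |L| = 2√3 ℏ ≈ 3.464ℏ

There are 2l+1 = 7 values of m_l.
For m_l = 2: cos θ = 2/√12, θ ≈ 54.74°.
|L| = ℏ√(3·4) = 2√3 ℏ ≈ 3.464ℏ.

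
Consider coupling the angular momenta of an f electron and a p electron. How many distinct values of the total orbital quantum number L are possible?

The total orbital quantum number L ranges from |l₁ − l₂| to l₁ + l₂ in integer steps.
L ∈ {2, 3, 4}.
That is 3 values.

3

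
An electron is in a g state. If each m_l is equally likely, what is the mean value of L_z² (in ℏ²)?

⟨L_z²⟩ = 6.667 ℏ²

A g state has l = 4.
The allowed m_l values are -4, -3, -2, -1, 0, 1, 2, 3, 4.
Average of L_z² over 9 states: 60/9 ℏ² = 6.667 ℏ².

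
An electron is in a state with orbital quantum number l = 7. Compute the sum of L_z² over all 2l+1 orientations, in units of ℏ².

m_l ∈ {-7, -6, -5, -4, -3, -2, -1, 0, 1, 2, 3, 4, 5, 6, 7}.
Σ m_l² = 2·(1 + 4 + 9 + 16 + 25 + 36 + 49) = 280.

Σ(L_z)² = 280 ℏ²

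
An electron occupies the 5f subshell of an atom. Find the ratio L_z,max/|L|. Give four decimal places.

5f means n = 5, l = 3.
|L| = 2√3 ℏ ≈ 3.4641ℏ, while L_z,max = lℏ = 3ℏ.
L_z,max/|L| = 3/√12 = 0.8660.

L_z,max/|L| = 0.8660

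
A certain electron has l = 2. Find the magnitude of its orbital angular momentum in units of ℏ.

|L| = √6 ℏ ≈ 2.449ℏ

|L| = ℏ√(l(l+1)) = ℏ√(2·3) = √6 ℏ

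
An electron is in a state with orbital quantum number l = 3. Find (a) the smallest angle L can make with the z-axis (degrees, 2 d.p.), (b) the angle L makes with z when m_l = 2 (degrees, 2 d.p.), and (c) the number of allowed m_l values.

θ_min ≈ 30.00°; θ(m_l=2) ≈ 54.74°; 7 values

cos θ_min = 3/√12, so θ_min ≈ 30.00°.
For m_l = 2: cos θ = 2/√12, θ ≈ 54.74°.
There are 2l+1 = 7 values of m_l.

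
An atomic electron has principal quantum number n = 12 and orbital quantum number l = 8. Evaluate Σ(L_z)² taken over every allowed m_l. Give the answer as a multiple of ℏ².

Σ(L_z)² = 408 ℏ²

m_l ∈ {-8, -7, -6, -5, -4, -3, -2, -1, 0, 1, 2, 3, 4, 5, 6, 7, 8}.
Σ m_l² = 2·(1 + 4 + 9 + 16 + 25 + 36 + 49 + 64) = 408.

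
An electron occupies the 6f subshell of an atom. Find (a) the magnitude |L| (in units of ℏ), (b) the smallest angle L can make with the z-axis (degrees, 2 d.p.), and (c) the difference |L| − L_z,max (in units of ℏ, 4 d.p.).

|L| = 2√3 ℏ ≈ 3.464ℏ; θ_min ≈ 30.00°; |L|−L_z,max ≈ 0.4641ℏ

For 6f, l = 3.
|L| = ℏ√(3·4) = 2√3 ℏ ≈ 3.464ℏ.
cos θ_min = 3/√12, so θ_min ≈ 30.00°.
|L| − L_z,max = (2√3 − 3)ℏ ≈ 0.4641ℏ.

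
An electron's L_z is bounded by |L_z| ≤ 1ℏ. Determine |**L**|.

Since max m_l = l, l = 1.
|L| = √(l(l+1)) ℏ = √2 ℏ.

|L| = √2 ℏ ≈ 1.414ℏ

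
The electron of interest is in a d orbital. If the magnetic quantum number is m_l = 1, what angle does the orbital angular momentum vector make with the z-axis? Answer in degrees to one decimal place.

θ ≈ 65.9°

The letter d corresponds to l = 2.
|L| = ℏ√(l(l+1)) = √6 ℏ.
L_z = m_l ℏ = 1ℏ.
cos θ = L_z/|L| = 1/√6, so θ ≈ 65.9°.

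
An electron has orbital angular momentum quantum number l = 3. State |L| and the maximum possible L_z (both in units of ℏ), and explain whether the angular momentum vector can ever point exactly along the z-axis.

|L| = 2√3 ℏ ≈ 3.4641ℏ, while L_z,max = lℏ = 3ℏ.
Since |L| > L_z,max, the vector can never point exactly along z; the closest it comes is θ_min = arccos(3/√12) ≈ 30.0°.

No: L_z,max = 3ℏ < |L| = 2√3 ℏ ≈ 3.464ℏ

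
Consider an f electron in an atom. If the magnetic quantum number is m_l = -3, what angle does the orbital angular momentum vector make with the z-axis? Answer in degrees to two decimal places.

An f state has l = 3.
|L| = ℏ√(l(l+1)) = 2√3 ℏ.
L_z = m_l ℏ = −3ℏ.
cos θ = L_z/|L| = -3/√12, so θ ≈ 150.00°.

θ ≈ 150.00°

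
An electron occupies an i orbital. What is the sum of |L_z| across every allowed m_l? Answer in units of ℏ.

I corresponds to l = 6.
m_l runs from −6 to 6, i.e. {-6, -5, -4, -3, -2, -1, 0, 1, 2, 3, 4, 5, 6}.
Σ|m_l| = 2(1+2+…+6) = 42.

Σ|L_z| = 42 ℏ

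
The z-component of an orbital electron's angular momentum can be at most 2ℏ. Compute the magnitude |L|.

The maximum L_z equals lℏ, giving l = 2.
|L| = ℏ√(l(l+1)) = √6 ℏ.

|L| = √6 ℏ ≈ 2.449ℏ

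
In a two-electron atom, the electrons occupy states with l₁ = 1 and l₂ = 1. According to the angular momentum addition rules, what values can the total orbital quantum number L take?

L runs from |1 − 1| = 0 to 1 + 1 = 2.
Allowed values: L = 0, 1, 2.

L = 0, 1, 2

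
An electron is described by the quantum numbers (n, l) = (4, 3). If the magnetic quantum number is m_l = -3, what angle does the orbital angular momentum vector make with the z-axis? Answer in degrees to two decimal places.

θ ≈ 150.00°

|L| = ℏ√(l(l+1)) = 2√3 ℏ.
L_z = m_l ℏ = −3ℏ.
cos θ = L_z/|L| = -3/√12, so θ ≈ 150.00°.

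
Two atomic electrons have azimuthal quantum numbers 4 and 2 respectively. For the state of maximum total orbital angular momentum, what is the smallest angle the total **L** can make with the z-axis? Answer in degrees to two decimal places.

L runs from |4 − 2| = 2 to 4 + 2 = 6.
L ∈ {2, 3, 4, 5, 6}.
The maximum is L = 6, with |L_tot| = ℏ√(6·7) = √42 ℏ.
The minimum angle with z is arccos(6/√42) ≈ 22.21°.

θ_min ≈ 22.21°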